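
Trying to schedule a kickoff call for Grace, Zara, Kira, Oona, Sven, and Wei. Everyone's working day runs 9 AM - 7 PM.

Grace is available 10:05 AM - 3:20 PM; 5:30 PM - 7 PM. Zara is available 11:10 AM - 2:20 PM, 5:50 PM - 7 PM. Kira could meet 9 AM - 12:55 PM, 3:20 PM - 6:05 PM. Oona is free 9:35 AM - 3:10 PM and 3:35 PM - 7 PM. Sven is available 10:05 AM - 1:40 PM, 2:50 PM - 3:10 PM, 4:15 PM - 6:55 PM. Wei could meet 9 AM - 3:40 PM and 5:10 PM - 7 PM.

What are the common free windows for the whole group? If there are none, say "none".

Grace ∩ Zara: 11:10-14:20, 17:50-19:00.
Grace ∩ Zara ∩ Kira: 11:10-12:55, 17:50-18:05.
Grace ∩ Zara ∩ Kira ∩ Oona: 11:10-12:55, 17:50-18:05.
Grace ∩ Zara ∩ Kira ∩ Oona ∩ Sven: 11:10-12:55, 17:50-18:05.
Grace ∩ Zara ∩ Kira ∩ Oona ∩ Sven ∩ Wei: 11:10-12:55, 17:50-18:05.

11:10-12:55, 17:50-18:05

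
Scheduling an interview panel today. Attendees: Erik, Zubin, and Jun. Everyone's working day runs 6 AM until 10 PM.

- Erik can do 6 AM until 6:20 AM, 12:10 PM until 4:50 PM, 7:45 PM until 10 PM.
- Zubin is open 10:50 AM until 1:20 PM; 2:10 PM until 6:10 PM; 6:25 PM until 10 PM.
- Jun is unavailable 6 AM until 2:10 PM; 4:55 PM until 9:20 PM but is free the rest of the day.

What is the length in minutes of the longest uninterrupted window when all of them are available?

Erik free: 06:00-06:20, 12:10-16:50, 19:45-22:00.
Zubin free: 10:50-13:20, 14:10-18:10, 18:25-22:00.
Jun free: 14:10-16:55, 21:20-22:00 (invert busy blocks within the working day).
Erik ∩ Zubin: 12:10-13:20, 14:10-16:50, 19:45-22:00.
Erik ∩ Zubin ∩ Jun: 14:10-16:50, 21:20-22:00.
The longest is 14:10-16:50 at 160 minutes.

160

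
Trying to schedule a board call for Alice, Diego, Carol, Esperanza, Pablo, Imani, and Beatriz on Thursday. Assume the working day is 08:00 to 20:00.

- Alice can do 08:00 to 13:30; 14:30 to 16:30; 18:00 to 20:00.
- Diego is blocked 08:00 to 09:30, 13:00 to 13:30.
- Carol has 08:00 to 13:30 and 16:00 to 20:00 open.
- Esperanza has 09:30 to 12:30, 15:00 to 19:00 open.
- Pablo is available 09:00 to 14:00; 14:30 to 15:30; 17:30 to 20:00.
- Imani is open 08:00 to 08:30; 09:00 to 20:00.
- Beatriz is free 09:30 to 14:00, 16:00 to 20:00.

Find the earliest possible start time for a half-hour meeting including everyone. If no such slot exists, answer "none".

Alice free: 08:00-13:30, 14:30-16:30, 18:00-20:00.
Diego free: 09:30-13:00, 13:30-20:00 (invert busy blocks within the working day).
Carol free: 08:00-13:30, 16:00-20:00.
Esperanza free: 09:30-12:30, 15:00-19:00.
Pablo free: 09:00-14:00, 14:30-15:30, 17:30-20:00.
Imani free: 08:00-08:30, 09:00-20:00.
Beatriz free: 09:30-14:00, 16:00-20:00.
Alice ∩ Diego: 09:30-13:00, 14:30-16:30, 18:00-20:00.
Alice ∩ Diego ∩ Carol: 09:30-13:00, 16:00-16:30, 18:00-20:00.
Alice ∩ Diego ∩ Carol ∩ Esperanza: 09:30-12:30, 16:00-16:30, 18:00-19:00.
Alice ∩ Diego ∩ Carol ∩ Esperanza ∩ Pablo: 09:30-12:30, 18:00-19:00.
Alice ∩ Diego ∩ Carol ∩ Esperanza ∩ Pablo ∩ Imani: 09:30-12:30, 18:00-19:00.
Alice ∩ Diego ∩ Carol ∩ Esperanza ∩ Pablo ∩ Imani ∩ Beatriz: 09:30-12:30, 18:00-19:00.
The first common window of at least 30 minutes is 09:30-12:30, so the earliest start is 09:30.

09:30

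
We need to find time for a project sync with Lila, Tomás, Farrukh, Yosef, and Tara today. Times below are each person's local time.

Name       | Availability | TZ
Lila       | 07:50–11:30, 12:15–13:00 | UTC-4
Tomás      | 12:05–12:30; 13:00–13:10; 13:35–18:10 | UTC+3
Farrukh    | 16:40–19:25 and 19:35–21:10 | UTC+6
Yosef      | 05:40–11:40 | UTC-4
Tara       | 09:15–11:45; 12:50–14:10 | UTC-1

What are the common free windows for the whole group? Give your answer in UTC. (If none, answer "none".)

11:50-12:45, 13:50-15:10

Lila in UTC: 11:50-15:30, 16:15-17:00 (add 4h to convert from UTC-4).
Tomás in UTC: 09:05-09:30, 10:00-10:10, 10:35-15:10 (subtract 3h to convert from UTC+3).
Farrukh in UTC: 10:40-13:25, 13:35-15:10 (subtract 6h to convert from UTC+6).
Yosef in UTC: 09:40-15:40 (add 4h to convert from UTC-4).
Tara in UTC: 10:15-12:45, 13:50-15:10 (add 1h to convert from UTC-1).
Lila ∩ Tomás: 11:50-15:10.
Lila ∩ Tomás ∩ Farrukh: 11:50-13:25, 13:35-15:10.
Lila ∩ Tomás ∩ Farrukh ∩ Yosef: 11:50-13:25, 13:35-15:10.
Lila ∩ Tomás ∩ Farrukh ∩ Yosef ∩ Tara: 11:50-12:45, 13:50-15:10.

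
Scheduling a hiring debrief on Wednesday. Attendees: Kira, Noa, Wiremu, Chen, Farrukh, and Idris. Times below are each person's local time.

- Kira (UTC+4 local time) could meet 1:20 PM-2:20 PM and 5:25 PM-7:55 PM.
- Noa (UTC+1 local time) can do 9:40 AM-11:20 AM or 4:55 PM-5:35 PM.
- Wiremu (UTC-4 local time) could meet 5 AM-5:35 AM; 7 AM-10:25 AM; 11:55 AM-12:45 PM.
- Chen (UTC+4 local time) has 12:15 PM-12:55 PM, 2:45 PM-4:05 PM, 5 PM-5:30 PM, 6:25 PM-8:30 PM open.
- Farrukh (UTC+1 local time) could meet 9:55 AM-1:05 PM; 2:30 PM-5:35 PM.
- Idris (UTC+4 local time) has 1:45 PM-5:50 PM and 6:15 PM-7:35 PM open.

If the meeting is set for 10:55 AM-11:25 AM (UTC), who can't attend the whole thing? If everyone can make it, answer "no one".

Kira, Noa, Wiremu

Kira in UTC: 09:20-10:20, 13:25-15:55 (subtract 4h to convert from UTC+4).
Noa in UTC: 08:40-10:20, 15:55-16:35 (subtract 1h to convert from UTC+1).
Wiremu in UTC: 09:00-09:35, 11:00-14:25, 15:55-16:45 (add 4h to convert from UTC-4).
Chen in UTC: 08:15-08:55, 10:45-12:05, 13:00-13:30, 14:25-16:30 (subtract 4h to convert from UTC+4).
Farrukh in UTC: 08:55-12:05, 13:30-16:35 (subtract 1h to convert from UTC+1).
Idris in UTC: 09:45-13:50, 14:15-15:35 (subtract 4h to convert from UTC+4).
Kira: not fully free for 10:55-11:25. Noa: not fully free for 10:55-11:25. Wiremu: not fully free for 10:55-11:25. Chen: free for 10:55-11:25. Farrukh: free for 10:55-11:25. Idris: free for 10:55-11:25.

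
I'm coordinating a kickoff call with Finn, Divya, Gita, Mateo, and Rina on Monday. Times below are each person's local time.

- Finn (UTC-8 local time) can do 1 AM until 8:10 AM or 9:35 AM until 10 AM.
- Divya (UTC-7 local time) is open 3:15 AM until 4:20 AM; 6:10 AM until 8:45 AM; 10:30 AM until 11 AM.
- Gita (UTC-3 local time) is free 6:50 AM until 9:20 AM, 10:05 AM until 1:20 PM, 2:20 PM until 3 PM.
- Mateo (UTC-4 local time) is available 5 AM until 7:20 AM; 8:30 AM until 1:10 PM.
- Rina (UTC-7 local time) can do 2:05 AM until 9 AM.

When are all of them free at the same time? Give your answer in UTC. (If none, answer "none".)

10:15-11:20, 13:10-15:45

Finn in UTC: 09:00-16:10, 17:35-18:00 (add 8h to convert from UTC-8).
Divya in UTC: 10:15-11:20, 13:10-15:45, 17:30-18:00 (add 7h to convert from UTC-7).
Gita in UTC: 09:50-12:20, 13:05-16:20, 17:20-18:00 (add 3h to convert from UTC-3).
Mateo in UTC: 09:00-11:20, 12:30-17:10 (add 4h to convert from UTC-4).
Rina in UTC: 09:05-16:00 (add 7h to convert from UTC-7).
Finn ∩ Divya: 10:15-11:20, 13:10-15:45, 17:35-18:00.
Finn ∩ Divya ∩ Gita: 10:15-11:20, 13:10-15:45, 17:35-18:00.
Finn ∩ Divya ∩ Gita ∩ Mateo: 10:15-11:20, 13:10-15:45.
Finn ∩ Divya ∩ Gita ∩ Mateo ∩ Rina: 10:15-11:20, 13:10-15:45.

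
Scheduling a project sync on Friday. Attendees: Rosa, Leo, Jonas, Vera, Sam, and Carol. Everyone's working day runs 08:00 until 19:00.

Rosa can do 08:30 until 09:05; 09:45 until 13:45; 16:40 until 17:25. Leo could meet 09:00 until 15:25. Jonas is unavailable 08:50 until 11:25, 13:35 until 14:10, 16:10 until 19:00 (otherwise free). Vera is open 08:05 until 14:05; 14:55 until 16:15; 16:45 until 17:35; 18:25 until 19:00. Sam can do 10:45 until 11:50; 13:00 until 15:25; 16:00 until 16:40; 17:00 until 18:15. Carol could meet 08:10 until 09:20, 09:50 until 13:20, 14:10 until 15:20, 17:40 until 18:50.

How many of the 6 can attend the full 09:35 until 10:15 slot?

Rosa free: 08:30-09:05, 09:45-13:45, 16:40-17:25.
Leo free: 09:00-15:25.
Jonas free: 08:00-08:50, 11:25-13:35, 14:10-16:10 (invert busy blocks within the working day).
Vera free: 08:05-14:05, 14:55-16:15, 16:45-17:35, 18:25-19:00.
Sam free: 10:45-11:50, 13:00-15:25, 16:00-16:40, 17:00-18:15.
Carol free: 08:10-09:20, 09:50-13:20, 14:10-15:20, 17:40-18:50.
Leo and Vera can make the full 09:35-10:15 slot — that's 2.

2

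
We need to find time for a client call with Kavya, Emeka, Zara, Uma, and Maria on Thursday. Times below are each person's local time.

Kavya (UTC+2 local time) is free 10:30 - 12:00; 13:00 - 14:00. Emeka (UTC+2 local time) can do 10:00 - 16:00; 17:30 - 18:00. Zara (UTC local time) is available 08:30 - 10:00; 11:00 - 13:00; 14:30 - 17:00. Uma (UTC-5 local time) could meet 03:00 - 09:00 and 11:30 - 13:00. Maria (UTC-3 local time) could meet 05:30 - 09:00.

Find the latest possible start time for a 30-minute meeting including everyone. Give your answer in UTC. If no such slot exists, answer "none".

11:30

Kavya in UTC: 08:30-10:00, 11:00-12:00 (subtract 2h to convert from UTC+2).
Emeka in UTC: 08:00-14:00, 15:30-16:00 (subtract 2h to convert from UTC+2).
Zara in UTC: 08:30-10:00, 11:00-13:00, 14:30-17:00.
Uma in UTC: 08:00-14:00, 16:30-18:00 (add 5h to convert from UTC-5).
Maria in UTC: 08:30-12:00 (add 3h to convert from UTC-3).
Kavya ∩ Emeka: 08:30-10:00, 11:00-12:00.
Kavya ∩ Emeka ∩ Zara: 08:30-10:00, 11:00-12:00.
Kavya ∩ Emeka ∩ Zara ∩ Uma: 08:30-10:00, 11:00-12:00.
Kavya ∩ Emeka ∩ Zara ∩ Uma ∩ Maria: 08:30-10:00, 11:00-12:00.
The last common window of at least 30 minutes is 11:00-12:00; a 30-minute meeting can start as late as 11:30 and still end by 12:00.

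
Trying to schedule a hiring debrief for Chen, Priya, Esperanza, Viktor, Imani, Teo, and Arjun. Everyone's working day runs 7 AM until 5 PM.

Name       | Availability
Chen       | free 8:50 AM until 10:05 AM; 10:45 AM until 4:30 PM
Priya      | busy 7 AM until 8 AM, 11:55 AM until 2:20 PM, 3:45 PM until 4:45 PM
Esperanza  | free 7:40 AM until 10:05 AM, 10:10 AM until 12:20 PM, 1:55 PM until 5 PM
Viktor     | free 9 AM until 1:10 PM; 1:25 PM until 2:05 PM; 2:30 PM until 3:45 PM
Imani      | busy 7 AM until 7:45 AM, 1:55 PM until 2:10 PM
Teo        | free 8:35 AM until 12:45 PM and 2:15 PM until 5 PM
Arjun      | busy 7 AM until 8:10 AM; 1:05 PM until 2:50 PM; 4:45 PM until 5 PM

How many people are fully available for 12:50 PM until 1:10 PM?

Chen free: 08:50-10:05, 10:45-16:30.
Priya free: 08:00-11:55, 14:20-15:45, 16:45-17:00 (invert busy blocks within the working day).
Esperanza free: 07:40-10:05, 10:10-12:20, 13:55-17:00.
Viktor free: 09:00-13:10, 13:25-14:05, 14:30-15:45.
Imani free: 07:45-13:55, 14:10-17:00 (invert busy blocks within the working day).
Teo free: 08:35-12:45, 14:15-17:00.
Arjun free: 08:10-13:05, 14:50-16:45 (invert busy blocks within the working day).
Chen, Viktor, and Imani can make the full 12:50-13:10 slot — that's 3.

3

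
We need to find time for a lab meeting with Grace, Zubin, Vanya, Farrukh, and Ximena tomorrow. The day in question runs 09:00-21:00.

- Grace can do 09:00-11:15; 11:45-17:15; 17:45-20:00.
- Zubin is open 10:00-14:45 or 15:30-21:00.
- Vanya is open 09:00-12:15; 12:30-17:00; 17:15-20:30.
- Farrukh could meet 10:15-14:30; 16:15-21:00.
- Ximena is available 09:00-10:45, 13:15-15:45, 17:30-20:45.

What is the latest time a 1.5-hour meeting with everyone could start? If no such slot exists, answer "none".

Grace ∩ Zubin: 10:00-11:15, 11:45-14:45, 15:30-17:15, 17:45-20:00.
Grace ∩ Zubin ∩ Vanya: 10:00-11:15, 11:45-12:15, 12:30-14:45, 15:30-17:00, 17:45-20:00.
Grace ∩ Zubin ∩ Vanya ∩ Farrukh: 10:15-11:15, 11:45-12:15, 12:30-14:30, 16:15-17:00, 17:45-20:00.
Grace ∩ Zubin ∩ Vanya ∩ Farrukh ∩ Ximena: 10:15-10:45, 13:15-14:30, 17:45-20:00.
So the common availability across everyone is 10:15-10:45, 13:15-14:30, 17:45-20:00.
The last common window of at least 90 minutes is 17:45-20:00; a 90-minute meeting can start as late as 18:30 and still end by 20:00.

18:30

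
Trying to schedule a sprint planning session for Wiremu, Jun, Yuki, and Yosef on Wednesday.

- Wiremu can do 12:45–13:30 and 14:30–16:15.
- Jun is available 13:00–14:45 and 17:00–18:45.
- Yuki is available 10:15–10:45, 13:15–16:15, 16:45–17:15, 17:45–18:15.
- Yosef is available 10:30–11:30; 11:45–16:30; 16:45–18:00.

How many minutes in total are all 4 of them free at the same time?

30

Wiremu ∩ Jun: 13:00-13:30, 14:30-14:45.
Wiremu ∩ Jun ∩ Yuki: 13:15-13:30, 14:30-14:45.
Wiremu ∩ Jun ∩ Yuki ∩ Yosef: 13:15-13:30, 14:30-14:45.
Summing the common windows: 15 + 15 = 30 minutes.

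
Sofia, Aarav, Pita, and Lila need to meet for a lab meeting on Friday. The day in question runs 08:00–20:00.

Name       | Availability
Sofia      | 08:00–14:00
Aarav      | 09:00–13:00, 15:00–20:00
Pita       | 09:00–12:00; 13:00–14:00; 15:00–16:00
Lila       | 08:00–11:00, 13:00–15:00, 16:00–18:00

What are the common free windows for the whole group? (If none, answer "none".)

Sofia ∩ Aarav: 09:00-13:00.
Sofia ∩ Aarav ∩ Pita: 09:00-12:00.
Sofia ∩ Aarav ∩ Pita ∩ Lila: 09:00-11:00.

09:00-11:00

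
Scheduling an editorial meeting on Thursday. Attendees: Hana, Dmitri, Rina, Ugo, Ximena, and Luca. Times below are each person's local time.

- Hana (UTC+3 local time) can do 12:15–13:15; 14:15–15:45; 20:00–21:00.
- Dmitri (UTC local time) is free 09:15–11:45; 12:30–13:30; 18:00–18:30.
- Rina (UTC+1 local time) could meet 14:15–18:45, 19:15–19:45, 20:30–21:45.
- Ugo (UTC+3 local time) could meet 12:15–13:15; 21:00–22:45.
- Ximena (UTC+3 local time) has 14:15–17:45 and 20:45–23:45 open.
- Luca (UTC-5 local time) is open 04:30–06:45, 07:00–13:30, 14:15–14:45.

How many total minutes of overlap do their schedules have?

Hana in UTC: 09:15-10:15, 11:15-12:45, 17:00-18:00 (subtract 3h to convert from UTC+3).
Dmitri in UTC: 09:15-11:45, 12:30-13:30, 18:00-18:30.
Rina in UTC: 13:15-17:45, 18:15-18:45, 19:30-20:45 (subtract 1h to convert from UTC+1).
Ugo in UTC: 09:15-10:15, 18:00-19:45 (subtract 3h to convert from UTC+3).
Ximena in UTC: 11:15-14:45, 17:45-20:45 (subtract 3h to convert from UTC+3).
Luca in UTC: 09:30-11:45, 12:00-18:30, 19:15-19:45 (add 5h to convert from UTC-5).
Hana ∩ Dmitri: 09:15-10:15, 11:15-11:45, 12:30-12:45.
Hana ∩ Dmitri ∩ Rina: ∅.
Hana ∩ Dmitri ∩ Rina ∩ Ugo: ∅.
Hana ∩ Dmitri ∩ Rina ∩ Ugo ∩ Ximena: ∅.
Hana ∩ Dmitri ∩ Rina ∩ Ugo ∩ Ximena ∩ Luca: ∅.
There is no time when everyone is free.
There is no common window, so the total is 0 minutes.

0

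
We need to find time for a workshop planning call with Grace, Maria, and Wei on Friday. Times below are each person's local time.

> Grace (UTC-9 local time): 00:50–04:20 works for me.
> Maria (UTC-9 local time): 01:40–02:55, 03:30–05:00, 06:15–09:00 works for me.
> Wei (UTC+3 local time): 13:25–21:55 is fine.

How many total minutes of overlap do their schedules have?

Grace in UTC: 09:50-13:20 (add 9h to convert from UTC-9).
Maria in UTC: 10:40-11:55, 12:30-14:00, 15:15-18:00 (add 9h to convert from UTC-9).
Wei in UTC: 10:25-18:55 (subtract 3h to convert from UTC+3).
Grace ∩ Maria: 10:40-11:55, 12:30-13:20.
Grace ∩ Maria ∩ Wei: 10:40-11:55, 12:30-13:20.
Summing the common windows: 75 + 50 = 125 minutes.

125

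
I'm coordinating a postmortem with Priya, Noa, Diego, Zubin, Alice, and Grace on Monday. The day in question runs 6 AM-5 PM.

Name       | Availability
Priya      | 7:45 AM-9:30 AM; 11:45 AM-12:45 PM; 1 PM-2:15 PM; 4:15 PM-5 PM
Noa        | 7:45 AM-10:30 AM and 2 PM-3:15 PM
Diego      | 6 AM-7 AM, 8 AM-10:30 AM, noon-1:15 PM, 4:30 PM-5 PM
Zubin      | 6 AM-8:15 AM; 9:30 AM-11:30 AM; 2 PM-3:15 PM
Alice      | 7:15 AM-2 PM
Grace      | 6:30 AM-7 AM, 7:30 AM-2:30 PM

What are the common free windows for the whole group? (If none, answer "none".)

Priya ∩ Noa: 07:45-09:30, 14:00-14:15.
Priya ∩ Noa ∩ Diego: 08:00-09:30.
Priya ∩ Noa ∩ Diego ∩ Zubin: 08:00-08:15.
Priya ∩ Noa ∩ Diego ∩ Zubin ∩ Alice: 08:00-08:15.
Priya ∩ Noa ∩ Diego ∩ Zubin ∩ Alice ∩ Grace: 08:00-08:15.
So the common availability across everyone is 08:00-08:15.

08:00-08:15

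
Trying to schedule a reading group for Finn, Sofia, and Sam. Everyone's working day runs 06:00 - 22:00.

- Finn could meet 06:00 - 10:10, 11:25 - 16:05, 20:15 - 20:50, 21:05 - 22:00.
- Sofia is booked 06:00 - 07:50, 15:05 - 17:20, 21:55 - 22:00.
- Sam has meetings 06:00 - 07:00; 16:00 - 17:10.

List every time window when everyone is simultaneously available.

07:50-10:10, 11:25-15:05, 20:15-20:50, 21:05-21:55

Finn free: 06:00-10:10, 11:25-16:05, 20:15-20:50, 21:05-22:00.
Sofia free: 07:50-15:05, 17:20-21:55 (invert busy blocks within the working day).
Sam free: 07:00-16:00, 17:10-22:00 (invert busy blocks within the working day).
Finn ∩ Sofia: 07:50-10:10, 11:25-15:05, 20:15-20:50, 21:05-21:55.
Finn ∩ Sofia ∩ Sam: 07:50-10:10, 11:25-15:05, 20:15-20:50, 21:05-21:55.
Those are the intersection windows.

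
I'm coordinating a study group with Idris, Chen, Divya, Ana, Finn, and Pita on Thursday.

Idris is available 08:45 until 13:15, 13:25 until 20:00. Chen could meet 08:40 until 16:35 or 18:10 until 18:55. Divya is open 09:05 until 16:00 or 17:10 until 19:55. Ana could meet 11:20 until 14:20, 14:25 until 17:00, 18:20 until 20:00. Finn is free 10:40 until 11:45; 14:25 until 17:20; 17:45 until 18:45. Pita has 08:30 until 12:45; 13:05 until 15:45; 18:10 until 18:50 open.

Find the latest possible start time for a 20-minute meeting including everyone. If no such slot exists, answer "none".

18:25

Idris ∩ Chen: 08:45-13:15, 13:25-16:35, 18:10-18:55.
Idris ∩ Chen ∩ Divya: 09:05-13:15, 13:25-16:00, 18:10-18:55.
Idris ∩ Chen ∩ Divya ∩ Ana: 11:20-13:15, 13:25-14:20, 14:25-16:00, 18:20-18:55.
Idris ∩ Chen ∩ Divya ∩ Ana ∩ Finn: 11:20-11:45, 14:25-16:00, 18:20-18:45.
Idris ∩ Chen ∩ Divya ∩ Ana ∩ Finn ∩ Pita: 11:20-11:45, 14:25-15:45, 18:20-18:45.
The last common window of at least 20 minutes is 18:20-18:45; a 20-minute meeting can start as late as 18:25 and still end by 18:45.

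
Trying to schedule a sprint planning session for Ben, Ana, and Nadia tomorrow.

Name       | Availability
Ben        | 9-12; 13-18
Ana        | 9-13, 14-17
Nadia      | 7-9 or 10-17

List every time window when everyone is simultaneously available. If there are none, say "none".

10:00-12:00, 14:00-17:00

Ben ∩ Ana: 09:00-12:00, 14:00-17:00.
Ben ∩ Ana ∩ Nadia: 10:00-12:00, 14:00-17:00.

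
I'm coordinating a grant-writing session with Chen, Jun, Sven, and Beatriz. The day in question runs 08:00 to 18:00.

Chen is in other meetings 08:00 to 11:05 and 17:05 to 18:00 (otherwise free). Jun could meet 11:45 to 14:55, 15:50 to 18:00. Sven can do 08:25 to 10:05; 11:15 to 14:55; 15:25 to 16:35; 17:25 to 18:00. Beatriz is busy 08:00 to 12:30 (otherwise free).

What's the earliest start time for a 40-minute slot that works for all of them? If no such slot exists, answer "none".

Chen free: 11:05-17:05 (invert busy blocks within the working day).
Jun free: 11:45-14:55, 15:50-18:00.
Sven free: 08:25-10:05, 11:15-14:55, 15:25-16:35, 17:25-18:00.
Beatriz free: 12:30-18:00 (invert busy blocks within the working day).
Chen ∩ Jun: 11:45-14:55, 15:50-17:05.
Chen ∩ Jun ∩ Sven: 11:45-14:55, 15:50-16:35.
Chen ∩ Jun ∩ Sven ∩ Beatriz: 12:30-14:55, 15:50-16:35.
The first common window of at least 40 minutes is 12:30-14:55, so the earliest start is 12:30.

12:30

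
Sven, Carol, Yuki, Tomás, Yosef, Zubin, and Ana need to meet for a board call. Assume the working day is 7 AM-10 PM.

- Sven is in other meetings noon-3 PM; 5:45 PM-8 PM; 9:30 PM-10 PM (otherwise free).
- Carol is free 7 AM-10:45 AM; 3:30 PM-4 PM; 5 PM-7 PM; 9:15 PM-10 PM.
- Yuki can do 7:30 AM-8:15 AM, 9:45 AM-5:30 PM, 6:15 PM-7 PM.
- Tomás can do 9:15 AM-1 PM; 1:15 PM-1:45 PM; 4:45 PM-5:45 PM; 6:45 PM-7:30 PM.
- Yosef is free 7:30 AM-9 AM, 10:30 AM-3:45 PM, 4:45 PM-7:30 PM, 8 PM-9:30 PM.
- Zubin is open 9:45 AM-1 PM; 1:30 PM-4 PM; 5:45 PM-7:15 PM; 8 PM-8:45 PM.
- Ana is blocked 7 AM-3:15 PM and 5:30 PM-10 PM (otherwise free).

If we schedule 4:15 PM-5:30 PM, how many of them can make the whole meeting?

3

Sven free: 07:00-12:00, 15:00-17:45, 20:00-21:30 (invert busy blocks within the working day).
Carol free: 07:00-10:45, 15:30-16:00, 17:00-19:00, 21:15-22:00.
Yuki free: 07:30-08:15, 09:45-17:30, 18:15-19:00.
Tomás free: 09:15-13:00, 13:15-13:45, 16:45-17:45, 18:45-19:30.
Yosef free: 07:30-09:00, 10:30-15:45, 16:45-19:30, 20:00-21:30.
Zubin free: 09:45-13:00, 13:30-16:00, 17:45-19:15, 20:00-20:45.
Ana free: 15:15-17:30 (invert busy blocks within the working day).
Sven, Yuki, and Ana can make the full 16:15-17:30 slot — that's 3.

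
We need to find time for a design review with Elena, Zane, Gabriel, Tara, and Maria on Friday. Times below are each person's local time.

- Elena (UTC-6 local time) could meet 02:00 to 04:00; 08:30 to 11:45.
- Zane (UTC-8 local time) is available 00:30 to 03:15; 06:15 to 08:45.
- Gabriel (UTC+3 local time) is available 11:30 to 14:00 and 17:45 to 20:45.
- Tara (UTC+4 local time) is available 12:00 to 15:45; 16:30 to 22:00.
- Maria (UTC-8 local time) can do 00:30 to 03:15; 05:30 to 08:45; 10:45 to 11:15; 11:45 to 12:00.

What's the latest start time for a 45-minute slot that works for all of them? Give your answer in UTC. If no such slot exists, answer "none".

16:00

Elena in UTC: 08:00-10:00, 14:30-17:45 (add 6h to convert from UTC-6).
Zane in UTC: 08:30-11:15, 14:15-16:45 (add 8h to convert from UTC-8).
Gabriel in UTC: 08:30-11:00, 14:45-17:45 (subtract 3h to convert from UTC+3).
Tara in UTC: 08:00-11:45, 12:30-18:00 (subtract 4h to convert from UTC+4).
Maria in UTC: 08:30-11:15, 13:30-16:45, 18:45-19:15, 19:45-20:00 (add 8h to convert from UTC-8).
Elena ∩ Zane: 08:30-10:00, 14:30-16:45.
Elena ∩ Zane ∩ Gabriel: 08:30-10:00, 14:45-16:45.
Elena ∩ Zane ∩ Gabriel ∩ Tara: 08:30-10:00, 14:45-16:45.
Elena ∩ Zane ∩ Gabriel ∩ Tara ∩ Maria: 08:30-10:00, 14:45-16:45.
So the common availability across everyone is 08:30-10:00, 14:45-16:45.
The last common window of at least 45 minutes is 14:45-16:45; a 45-minute meeting can start as late as 16:00 and still end by 16:45.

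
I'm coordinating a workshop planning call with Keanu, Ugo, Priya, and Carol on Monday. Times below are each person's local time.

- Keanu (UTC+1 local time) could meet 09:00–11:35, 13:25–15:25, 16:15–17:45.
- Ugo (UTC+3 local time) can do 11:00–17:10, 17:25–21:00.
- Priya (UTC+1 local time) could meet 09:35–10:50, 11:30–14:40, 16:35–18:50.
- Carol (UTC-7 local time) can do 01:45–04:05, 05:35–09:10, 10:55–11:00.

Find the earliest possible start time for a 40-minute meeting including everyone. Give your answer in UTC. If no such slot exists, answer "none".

Keanu in UTC: 08:00-10:35, 12:25-14:25, 15:15-16:45 (subtract 1h to convert from UTC+1).
Ugo in UTC: 08:00-14:10, 14:25-18:00 (subtract 3h to convert from UTC+3).
Priya in UTC: 08:35-09:50, 10:30-13:40, 15:35-17:50 (subtract 1h to convert from UTC+1).
Carol in UTC: 08:45-11:05, 12:35-16:10, 17:55-18:00 (add 7h to convert from UTC-7).
Keanu ∩ Ugo: 08:00-10:35, 12:25-14:10, 15:15-16:45.
Keanu ∩ Ugo ∩ Priya: 08:35-09:50, 10:30-10:35, 12:25-13:40, 15:35-16:45.
Keanu ∩ Ugo ∩ Priya ∩ Carol: 08:45-09:50, 10:30-10:35, 12:35-13:40, 15:35-16:10.
The first common window of at least 40 minutes is 08:45-09:50, so the earliest start is 08:45.

08:45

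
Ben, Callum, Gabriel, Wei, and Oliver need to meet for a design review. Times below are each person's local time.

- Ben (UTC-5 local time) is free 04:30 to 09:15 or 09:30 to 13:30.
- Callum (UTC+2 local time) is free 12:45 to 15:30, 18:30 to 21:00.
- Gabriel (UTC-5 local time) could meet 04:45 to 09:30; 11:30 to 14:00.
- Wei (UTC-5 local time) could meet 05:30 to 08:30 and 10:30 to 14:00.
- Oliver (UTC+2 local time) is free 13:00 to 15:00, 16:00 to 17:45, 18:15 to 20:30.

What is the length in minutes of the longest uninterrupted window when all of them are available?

Ben in UTC: 09:30-14:15, 14:30-18:30 (add 5h to convert from UTC-5).
Callum in UTC: 10:45-13:30, 16:30-19:00 (subtract 2h to convert from UTC+2).
Gabriel in UTC: 09:45-14:30, 16:30-19:00 (add 5h to convert from UTC-5).
Wei in UTC: 10:30-13:30, 15:30-19:00 (add 5h to convert from UTC-5).
Oliver in UTC: 11:00-13:00, 14:00-15:45, 16:15-18:30 (subtract 2h to convert from UTC+2).
Ben ∩ Callum: 10:45-13:30, 16:30-18:30.
Ben ∩ Callum ∩ Gabriel: 10:45-13:30, 16:30-18:30.
Ben ∩ Callum ∩ Gabriel ∩ Wei: 10:45-13:30, 16:30-18:30.
Ben ∩ Callum ∩ Gabriel ∩ Wei ∩ Oliver: 11:00-13:00, 16:30-18:30.
So the common availability across everyone is 11:00-13:00, 16:30-18:30.
The longest is 11:00-13:00 at 120 minutes.

120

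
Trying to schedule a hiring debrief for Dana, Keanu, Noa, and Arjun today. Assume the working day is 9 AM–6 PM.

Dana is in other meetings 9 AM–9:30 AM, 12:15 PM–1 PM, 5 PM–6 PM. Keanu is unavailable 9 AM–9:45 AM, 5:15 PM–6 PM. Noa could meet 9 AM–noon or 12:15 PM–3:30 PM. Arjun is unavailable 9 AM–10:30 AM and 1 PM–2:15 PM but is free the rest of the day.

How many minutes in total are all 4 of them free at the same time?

Dana free: 09:30-12:15, 13:00-17:00 (invert busy blocks within the working day).
Keanu free: 09:45-17:15 (invert busy blocks within the working day).
Noa free: 09:00-12:00, 12:15-15:30.
Arjun free: 10:30-13:00, 14:15-18:00 (invert busy blocks within the working day).
Dana ∩ Keanu: 09:45-12:15, 13:00-17:00.
Dana ∩ Keanu ∩ Noa: 09:45-12:00, 13:00-15:30.
Dana ∩ Keanu ∩ Noa ∩ Arjun: 10:30-12:00, 14:15-15:30.
Summing the common windows: 90 + 75 = 165 minutes.

165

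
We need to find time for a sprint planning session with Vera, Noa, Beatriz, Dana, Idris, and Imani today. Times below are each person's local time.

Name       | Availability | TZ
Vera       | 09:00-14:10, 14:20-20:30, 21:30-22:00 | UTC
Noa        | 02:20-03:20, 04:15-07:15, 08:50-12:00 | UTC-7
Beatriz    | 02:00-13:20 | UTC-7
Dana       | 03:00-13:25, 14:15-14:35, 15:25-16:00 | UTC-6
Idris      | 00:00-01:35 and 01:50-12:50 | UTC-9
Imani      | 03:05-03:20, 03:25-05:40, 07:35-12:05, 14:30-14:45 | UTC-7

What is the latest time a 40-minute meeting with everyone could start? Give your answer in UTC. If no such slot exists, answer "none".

Vera in UTC: 09:00-14:10, 14:20-20:30, 21:30-22:00.
Noa in UTC: 09:20-10:20, 11:15-14:15, 15:50-19:00 (add 7h to convert from UTC-7).
Beatriz in UTC: 09:00-20:20 (add 7h to convert from UTC-7).
Dana in UTC: 09:00-19:25, 20:15-20:35, 21:25-22:00 (add 6h to convert from UTC-6).
Idris in UTC: 09:00-10:35, 10:50-21:50 (add 9h to convert from UTC-9).
Imani in UTC: 10:05-10:20, 10:25-12:40, 14:35-19:05, 21:30-21:45 (add 7h to convert from UTC-7).
Vera ∩ Noa: 09:20-10:20, 11:15-14:10, 15:50-19:00.
Vera ∩ Noa ∩ Beatriz: 09:20-10:20, 11:15-14:10, 15:50-19:00.
Vera ∩ Noa ∩ Beatriz ∩ Dana: 09:20-10:20, 11:15-14:10, 15:50-19:00.
Vera ∩ Noa ∩ Beatriz ∩ Dana ∩ Idris: 09:20-10:20, 11:15-14:10, 15:50-19:00.
Vera ∩ Noa ∩ Beatriz ∩ Dana ∩ Idris ∩ Imani: 10:05-10:20, 11:15-12:40, 15:50-19:00.
The last common window of at least 40 minutes is 15:50-19:00; a 40-minute meeting can start as late as 18:20 and still end by 19:00.

18:20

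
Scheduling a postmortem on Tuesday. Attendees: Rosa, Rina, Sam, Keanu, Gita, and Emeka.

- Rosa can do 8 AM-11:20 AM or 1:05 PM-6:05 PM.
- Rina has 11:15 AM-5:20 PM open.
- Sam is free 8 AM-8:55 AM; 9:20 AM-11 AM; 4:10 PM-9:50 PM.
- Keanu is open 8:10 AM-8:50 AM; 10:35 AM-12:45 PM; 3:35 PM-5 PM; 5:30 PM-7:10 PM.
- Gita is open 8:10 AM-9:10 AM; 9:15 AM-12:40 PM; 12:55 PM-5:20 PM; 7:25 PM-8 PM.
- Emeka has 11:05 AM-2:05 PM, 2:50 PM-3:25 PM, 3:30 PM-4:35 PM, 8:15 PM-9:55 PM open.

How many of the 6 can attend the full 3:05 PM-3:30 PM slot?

Rosa, Rina, and Gita can make the full 15:05-15:30 slot — that's 3.

3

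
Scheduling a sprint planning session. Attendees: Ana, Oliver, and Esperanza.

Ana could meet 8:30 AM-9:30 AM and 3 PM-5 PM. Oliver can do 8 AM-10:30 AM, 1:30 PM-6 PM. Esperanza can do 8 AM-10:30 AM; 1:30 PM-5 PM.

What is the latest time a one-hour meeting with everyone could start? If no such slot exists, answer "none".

16:00

Ana ∩ Oliver: 08:30-09:30, 15:00-17:00.
Ana ∩ Oliver ∩ Esperanza: 08:30-09:30, 15:00-17:00.
The last common window of at least 60 minutes is 15:00-17:00; a 60-minute meeting can start as late as 16:00 and still end by 17:00.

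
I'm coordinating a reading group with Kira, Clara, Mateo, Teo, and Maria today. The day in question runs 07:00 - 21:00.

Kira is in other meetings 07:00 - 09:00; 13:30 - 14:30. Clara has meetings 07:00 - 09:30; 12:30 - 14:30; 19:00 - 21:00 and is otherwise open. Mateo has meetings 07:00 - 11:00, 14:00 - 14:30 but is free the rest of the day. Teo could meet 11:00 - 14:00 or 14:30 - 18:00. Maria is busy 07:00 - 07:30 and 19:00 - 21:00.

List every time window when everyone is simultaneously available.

Kira free: 09:00-13:30, 14:30-21:00 (invert busy blocks within the working day).
Clara free: 09:30-12:30, 14:30-19:00 (invert busy blocks within the working day).
Mateo free: 11:00-14:00, 14:30-21:00 (invert busy blocks within the working day).
Teo free: 11:00-14:00, 14:30-18:00.
Maria free: 07:30-19:00 (invert busy blocks within the working day).
Kira ∩ Clara: 09:30-12:30, 14:30-19:00.
Kira ∩ Clara ∩ Mateo: 11:00-12:30, 14:30-19:00.
Kira ∩ Clara ∩ Mateo ∩ Teo: 11:00-12:30, 14:30-18:00.
Kira ∩ Clara ∩ Mateo ∩ Teo ∩ Maria: 11:00-12:30, 14:30-18:00.

11:00-12:30, 14:30-18:00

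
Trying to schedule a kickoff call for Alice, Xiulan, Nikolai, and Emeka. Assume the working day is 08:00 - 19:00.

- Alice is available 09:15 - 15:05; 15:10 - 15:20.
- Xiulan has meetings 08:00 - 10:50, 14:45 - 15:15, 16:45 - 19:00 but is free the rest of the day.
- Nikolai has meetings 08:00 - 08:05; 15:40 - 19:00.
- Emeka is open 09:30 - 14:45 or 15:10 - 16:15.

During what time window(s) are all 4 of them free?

10:50-14:45, 15:15-15:20

Alice free: 09:15-15:05, 15:10-15:20.
Xiulan free: 10:50-14:45, 15:15-16:45 (invert busy blocks within the working day).
Nikolai free: 08:05-15:40 (invert busy blocks within the working day).
Emeka free: 09:30-14:45, 15:10-16:15.
Alice ∩ Xiulan: 10:50-14:45, 15:15-15:20.
Alice ∩ Xiulan ∩ Nikolai: 10:50-14:45, 15:15-15:20.
Alice ∩ Xiulan ∩ Nikolai ∩ Emeka: 10:50-14:45, 15:15-15:20.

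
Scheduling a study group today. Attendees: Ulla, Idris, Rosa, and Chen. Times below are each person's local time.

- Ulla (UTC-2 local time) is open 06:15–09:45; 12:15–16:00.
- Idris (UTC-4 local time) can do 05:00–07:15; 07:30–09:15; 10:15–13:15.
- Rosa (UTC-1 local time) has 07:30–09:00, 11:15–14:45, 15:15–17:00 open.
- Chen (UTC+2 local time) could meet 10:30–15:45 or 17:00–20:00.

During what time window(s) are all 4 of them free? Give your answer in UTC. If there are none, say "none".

09:00-10:00, 15:00-15:45, 16:15-17:15

Ulla in UTC: 08:15-11:45, 14:15-18:00 (add 2h to convert from UTC-2).
Idris in UTC: 09:00-11:15, 11:30-13:15, 14:15-17:15 (add 4h to convert from UTC-4).
Rosa in UTC: 08:30-10:00, 12:15-15:45, 16:15-18:00 (add 1h to convert from UTC-1).
Chen in UTC: 08:30-13:45, 15:00-18:00 (subtract 2h to convert from UTC+2).
Ulla ∩ Idris: 09:00-11:15, 11:30-11:45, 14:15-17:15.
Ulla ∩ Idris ∩ Rosa: 09:00-10:00, 14:15-15:45, 16:15-17:15.
Ulla ∩ Idris ∩ Rosa ∩ Chen: 09:00-10:00, 15:00-15:45, 16:15-17:15.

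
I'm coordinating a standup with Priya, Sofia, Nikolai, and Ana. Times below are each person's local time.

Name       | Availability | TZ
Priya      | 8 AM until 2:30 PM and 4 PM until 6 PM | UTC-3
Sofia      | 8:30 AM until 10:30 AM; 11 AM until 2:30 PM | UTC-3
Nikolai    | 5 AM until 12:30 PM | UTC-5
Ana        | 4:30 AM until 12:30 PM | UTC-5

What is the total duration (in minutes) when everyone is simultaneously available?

Priya in UTC: 11:00-17:30, 19:00-21:00 (add 3h to convert from UTC-3).
Sofia in UTC: 11:30-13:30, 14:00-17:30 (add 3h to convert from UTC-3).
Nikolai in UTC: 10:00-17:30 (add 5h to convert from UTC-5).
Ana in UTC: 09:30-17:30 (add 5h to convert from UTC-5).
Priya ∩ Sofia: 11:30-13:30, 14:00-17:30.
Priya ∩ Sofia ∩ Nikolai: 11:30-13:30, 14:00-17:30.
Priya ∩ Sofia ∩ Nikolai ∩ Ana: 11:30-13:30, 14:00-17:30.
Summing the common windows: 120 + 210 = 330 minutes.

330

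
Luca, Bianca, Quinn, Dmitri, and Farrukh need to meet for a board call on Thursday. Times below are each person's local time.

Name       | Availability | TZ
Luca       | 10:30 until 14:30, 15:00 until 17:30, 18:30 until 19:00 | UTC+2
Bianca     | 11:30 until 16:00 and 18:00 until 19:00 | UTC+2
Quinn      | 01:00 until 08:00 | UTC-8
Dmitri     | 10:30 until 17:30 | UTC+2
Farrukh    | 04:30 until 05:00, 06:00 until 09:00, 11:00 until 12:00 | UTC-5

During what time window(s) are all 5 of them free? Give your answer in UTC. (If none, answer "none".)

09:30-10:00, 11:00-12:30, 13:00-14:00

Luca in UTC: 08:30-12:30, 13:00-15:30, 16:30-17:00 (subtract 2h to convert from UTC+2).
Bianca in UTC: 09:30-14:00, 16:00-17:00 (subtract 2h to convert from UTC+2).
Quinn in UTC: 09:00-16:00 (add 8h to convert from UTC-8).
Dmitri in UTC: 08:30-15:30 (subtract 2h to convert from UTC+2).
Farrukh in UTC: 09:30-10:00, 11:00-14:00, 16:00-17:00 (add 5h to convert from UTC-5).
Luca ∩ Bianca: 09:30-12:30, 13:00-14:00, 16:30-17:00.
Luca ∩ Bianca ∩ Quinn: 09:30-12:30, 13:00-14:00.
Luca ∩ Bianca ∩ Quinn ∩ Dmitri: 09:30-12:30, 13:00-14:00.
Luca ∩ Bianca ∩ Quinn ∩ Dmitri ∩ Farrukh: 09:30-10:00, 11:00-12:30, 13:00-14:00.
So the common availability across everyone is 09:30-10:00, 11:00-12:30, 13:00-14:00.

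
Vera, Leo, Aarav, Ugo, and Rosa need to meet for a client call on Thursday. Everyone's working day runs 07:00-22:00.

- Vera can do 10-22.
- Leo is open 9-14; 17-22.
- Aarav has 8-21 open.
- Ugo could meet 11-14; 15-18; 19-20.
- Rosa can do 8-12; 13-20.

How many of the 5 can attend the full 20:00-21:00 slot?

Vera, Leo, and Aarav can make the full 20:00-21:00 slot — that's 3.

3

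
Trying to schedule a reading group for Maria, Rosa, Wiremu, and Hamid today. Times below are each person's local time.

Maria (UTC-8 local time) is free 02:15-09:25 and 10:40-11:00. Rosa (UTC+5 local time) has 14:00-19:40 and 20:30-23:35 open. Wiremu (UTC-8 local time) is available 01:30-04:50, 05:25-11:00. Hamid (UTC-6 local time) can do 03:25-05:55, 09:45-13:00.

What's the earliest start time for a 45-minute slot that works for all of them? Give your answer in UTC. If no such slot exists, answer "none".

Maria in UTC: 10:15-17:25, 18:40-19:00 (add 8h to convert from UTC-8).
Rosa in UTC: 09:00-14:40, 15:30-18:35 (subtract 5h to convert from UTC+5).
Wiremu in UTC: 09:30-12:50, 13:25-19:00 (add 8h to convert from UTC-8).
Hamid in UTC: 09:25-11:55, 15:45-19:00 (add 6h to convert from UTC-6).
Maria ∩ Rosa: 10:15-14:40, 15:30-17:25.
Maria ∩ Rosa ∩ Wiremu: 10:15-12:50, 13:25-14:40, 15:30-17:25.
Maria ∩ Rosa ∩ Wiremu ∩ Hamid: 10:15-11:55, 15:45-17:25.
The first common window of at least 45 minutes is 10:15-11:55, so the earliest start is 10:15.

10:15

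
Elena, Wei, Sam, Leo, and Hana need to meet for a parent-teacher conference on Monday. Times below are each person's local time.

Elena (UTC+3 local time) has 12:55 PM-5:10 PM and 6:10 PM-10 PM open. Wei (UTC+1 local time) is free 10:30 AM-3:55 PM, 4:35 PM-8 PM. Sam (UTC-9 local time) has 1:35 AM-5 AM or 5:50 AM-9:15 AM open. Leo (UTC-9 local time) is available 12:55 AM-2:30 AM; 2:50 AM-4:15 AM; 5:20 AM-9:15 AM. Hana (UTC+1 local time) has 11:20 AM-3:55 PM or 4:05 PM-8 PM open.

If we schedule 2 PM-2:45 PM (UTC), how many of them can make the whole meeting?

Elena in UTC: 09:55-14:10, 15:10-19:00 (subtract 3h to convert from UTC+3).
Wei in UTC: 09:30-14:55, 15:35-19:00 (subtract 1h to convert from UTC+1).
Sam in UTC: 10:35-14:00, 14:50-18:15 (add 9h to convert from UTC-9).
Leo in UTC: 09:55-11:30, 11:50-13:15, 14:20-18:15 (add 9h to convert from UTC-9).
Hana in UTC: 10:20-14:55, 15:05-19:00 (subtract 1h to convert from UTC+1).
Wei and Hana can make the full 14:00-14:45 slot — that's 2.

2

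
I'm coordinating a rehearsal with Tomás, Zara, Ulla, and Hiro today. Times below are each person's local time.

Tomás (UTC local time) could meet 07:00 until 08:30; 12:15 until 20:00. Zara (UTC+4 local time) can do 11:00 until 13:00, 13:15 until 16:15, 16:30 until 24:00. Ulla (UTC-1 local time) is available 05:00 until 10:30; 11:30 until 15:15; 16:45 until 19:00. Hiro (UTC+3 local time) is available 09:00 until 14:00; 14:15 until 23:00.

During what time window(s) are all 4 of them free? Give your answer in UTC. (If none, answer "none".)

07:00-08:30, 12:30-16:15, 17:45-20:00

Tomás in UTC: 07:00-08:30, 12:15-20:00.
Zara in UTC: 07:00-09:00, 09:15-12:15, 12:30-20:00 (subtract 4h to convert from UTC+4).
Ulla in UTC: 06:00-11:30, 12:30-16:15, 17:45-20:00 (add 1h to convert from UTC-1).
Hiro in UTC: 06:00-11:00, 11:15-20:00 (subtract 3h to convert from UTC+3).
Tomás ∩ Zara: 07:00-08:30, 12:30-20:00.
Tomás ∩ Zara ∩ Ulla: 07:00-08:30, 12:30-16:15, 17:45-20:00.
Tomás ∩ Zara ∩ Ulla ∩ Hiro: 07:00-08:30, 12:30-16:15, 17:45-20:00.
Those are the intersection windows.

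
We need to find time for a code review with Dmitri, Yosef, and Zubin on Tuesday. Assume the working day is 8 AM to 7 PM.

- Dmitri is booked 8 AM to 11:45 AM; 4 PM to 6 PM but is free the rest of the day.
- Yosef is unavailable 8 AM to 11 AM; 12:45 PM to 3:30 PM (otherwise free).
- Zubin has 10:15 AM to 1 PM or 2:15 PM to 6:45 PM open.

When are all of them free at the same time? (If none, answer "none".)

11:45-12:45, 15:30-16:00, 18:00-18:45

Dmitri free: 11:45-16:00, 18:00-19:00 (invert busy blocks within the working day).
Yosef free: 11:00-12:45, 15:30-19:00 (invert busy blocks within the working day).
Zubin free: 10:15-13:00, 14:15-18:45.
Dmitri ∩ Yosef: 11:45-12:45, 15:30-16:00, 18:00-19:00.
Dmitri ∩ Yosef ∩ Zubin: 11:45-12:45, 15:30-16:00, 18:00-18:45.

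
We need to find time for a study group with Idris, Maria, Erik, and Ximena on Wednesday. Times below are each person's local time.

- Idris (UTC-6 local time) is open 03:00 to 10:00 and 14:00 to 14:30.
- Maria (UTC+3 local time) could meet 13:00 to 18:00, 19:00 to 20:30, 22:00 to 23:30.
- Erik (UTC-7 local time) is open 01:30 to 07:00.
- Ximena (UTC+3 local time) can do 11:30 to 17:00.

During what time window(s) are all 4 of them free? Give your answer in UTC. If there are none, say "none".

10:00-14:00

Idris in UTC: 09:00-16:00, 20:00-20:30 (add 6h to convert from UTC-6).
Maria in UTC: 10:00-15:00, 16:00-17:30, 19:00-20:30 (subtract 3h to convert from UTC+3).
Erik in UTC: 08:30-14:00 (add 7h to convert from UTC-7).
Ximena in UTC: 08:30-14:00 (subtract 3h to convert from UTC+3).
Idris ∩ Maria: 10:00-15:00, 20:00-20:30.
Idris ∩ Maria ∩ Erik: 10:00-14:00.
Idris ∩ Maria ∩ Erik ∩ Ximena: 10:00-14:00.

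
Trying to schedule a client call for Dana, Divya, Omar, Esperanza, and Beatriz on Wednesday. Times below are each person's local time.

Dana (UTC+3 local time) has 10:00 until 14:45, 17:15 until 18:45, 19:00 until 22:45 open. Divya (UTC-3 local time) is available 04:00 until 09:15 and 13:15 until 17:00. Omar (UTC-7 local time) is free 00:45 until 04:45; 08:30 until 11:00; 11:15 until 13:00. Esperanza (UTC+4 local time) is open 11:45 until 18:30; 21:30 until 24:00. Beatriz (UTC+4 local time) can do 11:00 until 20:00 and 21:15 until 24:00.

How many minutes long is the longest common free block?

Dana in UTC: 07:00-11:45, 14:15-15:45, 16:00-19:45 (subtract 3h to convert from UTC+3).
Divya in UTC: 07:00-12:15, 16:15-20:00 (add 3h to convert from UTC-3).
Omar in UTC: 07:45-11:45, 15:30-18:00, 18:15-20:00 (add 7h to convert from UTC-7).
Esperanza in UTC: 07:45-14:30, 17:30-20:00 (subtract 4h to convert from UTC+4).
Beatriz in UTC: 07:00-16:00, 17:15-20:00 (subtract 4h to convert from UTC+4).
Dana ∩ Divya: 07:00-11:45, 16:15-19:45.
Dana ∩ Divya ∩ Omar: 07:45-11:45, 16:15-18:00, 18:15-19:45.
Dana ∩ Divya ∩ Omar ∩ Esperanza: 07:45-11:45, 17:30-18:00, 18:15-19:45.
Dana ∩ Divya ∩ Omar ∩ Esperanza ∩ Beatriz: 07:45-11:45, 17:30-18:00, 18:15-19:45.
The longest is 07:45-11:45 at 240 minutes.

240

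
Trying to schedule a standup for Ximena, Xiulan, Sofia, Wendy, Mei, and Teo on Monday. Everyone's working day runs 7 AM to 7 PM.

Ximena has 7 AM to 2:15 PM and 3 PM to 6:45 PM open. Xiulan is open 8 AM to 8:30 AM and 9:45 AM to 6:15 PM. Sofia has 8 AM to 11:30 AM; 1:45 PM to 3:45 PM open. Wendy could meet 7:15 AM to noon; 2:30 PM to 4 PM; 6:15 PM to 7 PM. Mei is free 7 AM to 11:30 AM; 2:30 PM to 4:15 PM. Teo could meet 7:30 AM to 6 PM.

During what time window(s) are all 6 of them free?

08:00-08:30, 09:45-11:30, 15:00-15:45

Ximena ∩ Xiulan: 08:00-08:30, 09:45-14:15, 15:00-18:15.
Ximena ∩ Xiulan ∩ Sofia: 08:00-08:30, 09:45-11:30, 13:45-14:15, 15:00-15:45.
Ximena ∩ Xiulan ∩ Sofia ∩ Wendy: 08:00-08:30, 09:45-11:30, 15:00-15:45.
Ximena ∩ Xiulan ∩ Sofia ∩ Wendy ∩ Mei: 08:00-08:30, 09:45-11:30, 15:00-15:45.
Ximena ∩ Xiulan ∩ Sofia ∩ Wendy ∩ Mei ∩ Teo: 08:00-08:30, 09:45-11:30, 15:00-15:45.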